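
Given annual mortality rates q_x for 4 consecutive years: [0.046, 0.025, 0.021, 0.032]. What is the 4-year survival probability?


p_k = 1 - q_k for each year
Survival = product of (1 - q_k)
= 0.954 * 0.975 * 0.979 * 0.968
= 0.8815


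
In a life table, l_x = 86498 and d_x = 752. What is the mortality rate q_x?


q_x = d_x / l_x
= 752 / 86498
= 0.0087


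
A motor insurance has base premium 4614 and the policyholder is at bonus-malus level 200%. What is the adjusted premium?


adjusted = base * BM_level / 100
= 4614 * 200 / 100
= 4614 * 2.0
= 9228.0


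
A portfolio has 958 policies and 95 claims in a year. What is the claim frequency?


frequency = claims / policies
= 95 / 958
= 0.0992


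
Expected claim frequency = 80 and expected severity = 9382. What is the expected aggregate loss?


E[S] = E[N] * E[X]
= 80 * 9382
= 750560


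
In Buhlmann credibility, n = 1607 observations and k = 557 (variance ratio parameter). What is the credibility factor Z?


Z = n / (n + k)
= 1607 / (1607 + 557)
= 1607 / 2164
= 0.7426


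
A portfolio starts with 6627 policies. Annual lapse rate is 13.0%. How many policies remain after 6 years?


remaining = initial * (1 - lapse)^years
= 6627 * (1 - 0.13)^6
= 6627 * 0.433626
= 2873.6408


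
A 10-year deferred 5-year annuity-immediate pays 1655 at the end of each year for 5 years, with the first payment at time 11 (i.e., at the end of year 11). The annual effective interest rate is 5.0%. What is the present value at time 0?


PV at time 10 of the 5-year annuity-immediate:
a_n = 1655 * (1-(1+0.05)^(-5))/0.05 = 7165.2839
Discount back 10 years to time 0:
PV = 7165.2839 * (1+0.05)^(-10)
= 7165.2839 * 0.613913
= 4398.8627


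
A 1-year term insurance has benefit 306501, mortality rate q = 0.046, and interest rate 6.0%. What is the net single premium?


NSP = benefit * q * v
v = 1/(1+i) = 0.943396
NSP = 306501 * 0.046 * 0.943396
= 13300.9868


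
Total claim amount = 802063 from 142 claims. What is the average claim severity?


severity = total / number
= 802063 / 142
= 5648.331


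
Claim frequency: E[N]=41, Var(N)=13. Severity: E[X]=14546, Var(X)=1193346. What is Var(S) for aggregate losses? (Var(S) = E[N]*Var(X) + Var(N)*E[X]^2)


Var(S) = E[N]*Var(X) + Var(N)*E[X]^2
= 41*1193346 + 13*14546^2
= 48927186 + 2750619508
= 2.7995e+09


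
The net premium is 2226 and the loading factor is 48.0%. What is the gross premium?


Gross = net * (1 + loading)
= 2226 * (1 + 0.48)
= 2226 * 1.48
= 3294.48


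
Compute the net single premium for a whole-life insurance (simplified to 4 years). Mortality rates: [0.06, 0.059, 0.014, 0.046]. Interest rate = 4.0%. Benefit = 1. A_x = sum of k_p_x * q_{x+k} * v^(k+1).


v = 0.961538
Year 0: k_p_x=1.0, q=0.06, term=0.057692
Year 1: k_p_x=0.94, q=0.059, term=0.051276
Year 2: k_p_x=0.88454, q=0.014, term=0.011009
Year 3: k_p_x=0.872156, q=0.046, term=0.034294
A_x = 0.1543


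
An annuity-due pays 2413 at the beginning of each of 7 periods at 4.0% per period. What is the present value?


PV_due = PMT * (1-(1+i)^(-n))/i * (1+i)
PV_immediate = 14482.9579
PV_due = 14482.9579 * 1.04
= 15062.2762


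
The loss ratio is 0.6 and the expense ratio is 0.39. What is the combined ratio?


Combined ratio = loss ratio + expense ratio
= 0.6 + 0.39
= 0.99


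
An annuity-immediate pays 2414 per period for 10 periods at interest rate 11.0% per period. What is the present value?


PV = PMT * (1 - (1+i)^(-n)) / i
= 2414 * (1 - (1+0.11)^(-10)) / 0.11
= 2414 * (1 - 0.352184) / 0.11
= 2414 * 5.889232
= 14216.6061


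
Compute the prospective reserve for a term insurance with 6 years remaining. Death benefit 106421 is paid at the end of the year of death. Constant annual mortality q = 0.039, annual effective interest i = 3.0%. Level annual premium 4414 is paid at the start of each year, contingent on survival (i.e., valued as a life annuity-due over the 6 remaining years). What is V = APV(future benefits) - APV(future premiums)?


v = 1/(1+i) = 0.970874
APV(future benefits) per unit = sum_{k=0}^{5} k_p_x * q * v^(k+1) = 0.192369
APV(future benefits) = 106421 * 0.192369 = 20472.0812
Life annuity-due factor ä_{x:6} = sum_{k=0}^{5} k_p_x * v^k = 5.08051
APV(future premiums) = 4414 * 5.08051 = 22425.3694
V = 20472.0812 - 22425.3694
= -1953.2882


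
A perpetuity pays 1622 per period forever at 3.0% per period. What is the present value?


PV = PMT / i
= 1622 / 0.03
= 54066.6667


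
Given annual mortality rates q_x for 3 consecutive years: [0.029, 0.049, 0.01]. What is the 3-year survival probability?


p_k = 1 - q_k for each year
Survival = product of (1 - q_k)
= 0.971 * 0.951 * 0.99
= 0.9142


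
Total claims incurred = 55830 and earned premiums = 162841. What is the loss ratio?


Loss ratio = claims / premiums
= 55830 / 162841
= 0.3428


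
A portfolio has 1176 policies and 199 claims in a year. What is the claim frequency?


frequency = claims / policies
= 199 / 1176
= 0.1692


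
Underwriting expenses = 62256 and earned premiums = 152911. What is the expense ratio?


Expense ratio = expenses / premiums
= 62256 / 152911
= 0.4071


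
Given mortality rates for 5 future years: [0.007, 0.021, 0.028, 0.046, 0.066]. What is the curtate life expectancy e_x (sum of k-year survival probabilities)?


e_x = sum_{k=1}^{n} k_p_x
k_p_x values:
  1_p_x = 0.993
  2_p_x = 0.972147
  3_p_x = 0.944927
  4_p_x = 0.90146
  5_p_x = 0.841964
e_x = 4.6535


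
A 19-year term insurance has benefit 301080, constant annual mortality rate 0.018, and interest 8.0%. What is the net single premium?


NSP = benefit * sum_{k=0}^{n-1} k_p_x * q * v^(k+1)
With constant q=0.018, v=0.925926
Sum = 0.153536
NSP = 301080 * 0.153536
= 46226.4818


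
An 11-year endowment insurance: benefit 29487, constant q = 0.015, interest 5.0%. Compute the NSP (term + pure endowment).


Term component = 3435.5082
Pure endowment = 11_p_x * v^11 * benefit = 0.846834 * 0.584679 * 29487 = 14599.7976
NSP = 18035.3059


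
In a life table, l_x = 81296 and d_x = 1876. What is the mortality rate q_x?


q_x = d_x / l_x
= 1876 / 81296
= 0.0231


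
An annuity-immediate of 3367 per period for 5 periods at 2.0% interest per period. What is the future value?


FV = PMT * ((1+i)^n - 1) / i
= 3367 * ((1.02)^5 - 1) / 0.02
= 3367 * (1.104081 - 1) / 0.02
= 17522.0032


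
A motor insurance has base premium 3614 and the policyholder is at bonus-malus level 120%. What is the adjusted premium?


adjusted = base * BM_level / 100
= 3614 * 120 / 100
= 3614 * 1.2
= 4336.8


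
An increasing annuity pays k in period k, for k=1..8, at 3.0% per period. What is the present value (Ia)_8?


(Ia)_n = sum_{k=1}^{n} k * v^k, v = 1/(1+i)
v = 0.970874
Sum computed term by term:
(Ia)_8 = 30.5003


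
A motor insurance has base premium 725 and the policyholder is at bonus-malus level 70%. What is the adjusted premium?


adjusted = base * BM_level / 100
= 725 * 70 / 100
= 725 * 0.7
= 507.5


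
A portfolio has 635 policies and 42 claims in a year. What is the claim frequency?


frequency = claims / policies
= 42 / 635
= 0.0661


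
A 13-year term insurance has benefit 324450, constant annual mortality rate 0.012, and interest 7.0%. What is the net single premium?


NSP = benefit * sum_{k=0}^{n-1} k_p_x * q * v^(k+1)
With constant q=0.012, v=0.934579
Sum = 0.094435
NSP = 324450 * 0.094435
= 30639.5473


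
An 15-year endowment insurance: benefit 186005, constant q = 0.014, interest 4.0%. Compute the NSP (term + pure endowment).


Term component = 26550.843
Pure endowment = 15_p_x * v^15 * benefit = 0.809382 * 0.555265 * 186005 = 83594.6056
NSP = 110145.4486


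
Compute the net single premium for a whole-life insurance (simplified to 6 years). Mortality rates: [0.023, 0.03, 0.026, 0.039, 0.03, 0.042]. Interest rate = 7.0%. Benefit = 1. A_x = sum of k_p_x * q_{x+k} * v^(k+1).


v = 0.934579
Year 0: k_p_x=1.0, q=0.023, term=0.021495
Year 1: k_p_x=0.977, q=0.03, term=0.0256
Year 2: k_p_x=0.94769, q=0.026, term=0.020114
Year 3: k_p_x=0.92305, q=0.039, term=0.027463
Year 4: k_p_x=0.887051, q=0.03, term=0.018974
Year 5: k_p_x=0.86044, q=0.042, term=0.024081
A_x = 0.1377


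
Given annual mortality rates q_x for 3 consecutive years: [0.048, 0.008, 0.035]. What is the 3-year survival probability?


p_k = 1 - q_k for each year
Survival = product of (1 - q_k)
= 0.952 * 0.992 * 0.965
= 0.9113


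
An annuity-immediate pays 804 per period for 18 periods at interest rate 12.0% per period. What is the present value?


PV = PMT * (1 - (1+i)^(-n)) / i
= 804 * (1 - (1+0.12)^(-18)) / 0.12
= 804 * (1 - 0.13004) / 0.12
= 804 * 7.24967
= 5828.7347


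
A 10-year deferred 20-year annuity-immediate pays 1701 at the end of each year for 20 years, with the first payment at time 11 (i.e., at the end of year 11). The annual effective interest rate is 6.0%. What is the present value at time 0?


PV at time 10 of the 20-year annuity-immediate:
a_n = 1701 * (1-(1+0.06)^(-20))/0.06 = 19510.336
Discount back 10 years to time 0:
PV = 19510.336 * (1+0.06)^(-10)
= 19510.336 * 0.558395
= 10894.4697


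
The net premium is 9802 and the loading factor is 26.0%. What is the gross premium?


Gross = net * (1 + loading)
= 9802 * (1 + 0.26)
= 9802 * 1.26
= 12350.52


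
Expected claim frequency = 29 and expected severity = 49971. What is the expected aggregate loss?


E[S] = E[N] * E[X]
= 29 * 49971
= 1.4492e+06


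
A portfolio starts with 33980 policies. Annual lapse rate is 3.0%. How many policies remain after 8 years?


remaining = initial * (1 - lapse)^years
= 33980 * (1 - 0.03)^8
= 33980 * 0.783743
= 26631.5994


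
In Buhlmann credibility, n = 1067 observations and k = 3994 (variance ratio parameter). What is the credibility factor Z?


Z = n / (n + k)
= 1067 / (1067 + 3994)
= 1067 / 5061
= 0.2108


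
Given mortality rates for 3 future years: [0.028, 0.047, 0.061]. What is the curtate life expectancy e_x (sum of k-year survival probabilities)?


e_x = sum_{k=1}^{n} k_p_x
k_p_x values:
  1_p_x = 0.972
  2_p_x = 0.926316
  3_p_x = 0.869811
e_x = 2.7681


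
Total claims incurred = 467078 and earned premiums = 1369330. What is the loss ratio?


Loss ratio = claims / premiums
= 467078 / 1369330
= 0.3411


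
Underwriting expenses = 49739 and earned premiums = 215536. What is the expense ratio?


Expense ratio = expenses / premiums
= 49739 / 215536
= 0.2308


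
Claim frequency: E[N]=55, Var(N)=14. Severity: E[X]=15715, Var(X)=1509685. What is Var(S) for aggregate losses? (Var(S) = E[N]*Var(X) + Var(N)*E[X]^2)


Var(S) = E[N]*Var(X) + Var(N)*E[X]^2
= 55*1509685 + 14*15715^2
= 83032675 + 3457457150
= 3.5405e+09


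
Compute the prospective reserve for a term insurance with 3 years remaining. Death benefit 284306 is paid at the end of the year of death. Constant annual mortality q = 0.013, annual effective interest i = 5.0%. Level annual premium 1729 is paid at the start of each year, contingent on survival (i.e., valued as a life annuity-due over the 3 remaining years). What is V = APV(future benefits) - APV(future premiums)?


v = 1/(1+i) = 0.952381
APV(future benefits) per unit = sum_{k=0}^{2} k_p_x * q * v^(k+1) = 0.034959
APV(future benefits) = 284306 * 0.034959 = 9939.0128
Life annuity-due factor ä_{x:3} = sum_{k=0}^{2} k_p_x * v^k = 2.8236
APV(future premiums) = 1729 * 2.8236 = 4882.0044
V = 9939.0128 - 4882.0044
= 5057.0084


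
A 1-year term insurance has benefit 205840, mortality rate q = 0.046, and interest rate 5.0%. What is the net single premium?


NSP = benefit * q * v
v = 1/(1+i) = 0.952381
NSP = 205840 * 0.046 * 0.952381
= 9017.7524


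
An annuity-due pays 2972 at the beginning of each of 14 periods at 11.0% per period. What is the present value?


PV_due = PMT * (1-(1+i)^(-n))/i * (1+i)
PV_immediate = 20750.1035
PV_due = 20750.1035 * 1.11
= 23032.6148


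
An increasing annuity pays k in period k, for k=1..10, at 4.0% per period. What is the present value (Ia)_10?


(Ia)_n = sum_{k=1}^{n} k * v^k, v = 1/(1+i)
v = 0.961538
Sum computed term by term:
(Ia)_10 = 41.9922


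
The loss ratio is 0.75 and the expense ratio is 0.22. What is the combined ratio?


Combined ratio = loss ratio + expense ratio
= 0.75 + 0.22
= 0.97


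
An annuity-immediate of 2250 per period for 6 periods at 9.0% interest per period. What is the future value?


FV = PMT * ((1+i)^n - 1) / i
= 2250 * ((1.09)^6 - 1) / 0.09
= 2250 * (1.6771 - 1) / 0.09
= 16927.5028


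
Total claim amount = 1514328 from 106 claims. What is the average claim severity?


severity = total / number
= 1514328 / 106
= 14286.1132


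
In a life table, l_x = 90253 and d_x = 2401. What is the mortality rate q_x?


q_x = d_x / l_x
= 2401 / 90253
= 0.0266


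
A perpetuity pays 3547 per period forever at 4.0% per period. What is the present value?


PV = PMT / i
= 3547 / 0.04
= 88675.0


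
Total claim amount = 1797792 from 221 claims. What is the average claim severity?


severity = total / number
= 1797792 / 221
= 8134.8054


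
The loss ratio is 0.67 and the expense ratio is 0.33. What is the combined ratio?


Combined ratio = loss ratio + expense ratio
= 0.67 + 0.33
= 1.0


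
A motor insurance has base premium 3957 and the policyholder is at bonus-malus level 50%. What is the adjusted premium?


adjusted = base * BM_level / 100
= 3957 * 50 / 100
= 3957 * 0.5
= 1978.5


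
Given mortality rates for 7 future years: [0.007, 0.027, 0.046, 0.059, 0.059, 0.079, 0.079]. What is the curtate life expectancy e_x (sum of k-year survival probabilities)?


e_x = sum_{k=1}^{n} k_p_x
k_p_x values:
  1_p_x = 0.993
  2_p_x = 0.966189
  3_p_x = 0.921744
  4_p_x = 0.867361
  5_p_x = 0.816187
  6_p_x = 0.751708
  7_p_x = 0.692323
e_x = 6.0085


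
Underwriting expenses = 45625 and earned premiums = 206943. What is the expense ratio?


Expense ratio = expenses / premiums
= 45625 / 206943
= 0.2205


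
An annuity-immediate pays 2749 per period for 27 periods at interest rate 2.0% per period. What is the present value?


PV = PMT * (1 - (1+i)^(-n)) / i
= 2749 * (1 - (1+0.02)^(-27)) / 0.02
= 2749 * (1 - 0.585862) / 0.02
= 2749 * 20.706898
= 56923.2621


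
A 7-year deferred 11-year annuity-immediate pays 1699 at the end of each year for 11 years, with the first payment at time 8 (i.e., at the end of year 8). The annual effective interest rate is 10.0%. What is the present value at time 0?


PV at time 7 of the 11-year annuity-immediate:
a_n = 1699 * (1-(1+0.1)^(-11))/0.1 = 11035.1086
Discount back 7 years to time 0:
PV = 11035.1086 * (1+0.1)^(-7)
= 11035.1086 * 0.513158
= 5662.7556


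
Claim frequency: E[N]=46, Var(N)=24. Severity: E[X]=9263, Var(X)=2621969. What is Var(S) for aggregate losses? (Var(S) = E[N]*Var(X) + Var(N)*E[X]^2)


Var(S) = E[N]*Var(X) + Var(N)*E[X]^2
= 46*2621969 + 24*9263^2
= 120610574 + 2059276056
= 2.1799e+09


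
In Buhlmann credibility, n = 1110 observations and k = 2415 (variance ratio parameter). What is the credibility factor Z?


Z = n / (n + k)
= 1110 / (1110 + 2415)
= 1110 / 3525
= 0.3149


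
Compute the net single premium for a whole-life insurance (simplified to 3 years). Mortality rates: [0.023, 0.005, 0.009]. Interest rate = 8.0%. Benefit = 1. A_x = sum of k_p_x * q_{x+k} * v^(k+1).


v = 0.925926
Year 0: k_p_x=1.0, q=0.023, term=0.021296
Year 1: k_p_x=0.977, q=0.005, term=0.004188
Year 2: k_p_x=0.972115, q=0.009, term=0.006945
A_x = 0.0324


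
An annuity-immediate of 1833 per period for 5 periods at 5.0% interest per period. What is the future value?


FV = PMT * ((1+i)^n - 1) / i
= 1833 * ((1.05)^5 - 1) / 0.05
= 1833 * (1.276282 - 1) / 0.05
= 10128.4821


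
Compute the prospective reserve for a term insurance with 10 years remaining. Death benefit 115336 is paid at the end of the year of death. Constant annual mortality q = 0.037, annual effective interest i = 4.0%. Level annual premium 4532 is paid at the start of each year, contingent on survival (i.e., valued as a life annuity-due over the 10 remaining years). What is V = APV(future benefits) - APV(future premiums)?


v = 1/(1+i) = 0.961538
APV(future benefits) per unit = sum_{k=0}^{9} k_p_x * q * v^(k+1) = 0.25786
APV(future benefits) = 115336 * 0.25786 = 29740.5832
Life annuity-due factor ä_{x:10} = sum_{k=0}^{9} k_p_x * v^k = 7.247967
APV(future premiums) = 4532 * 7.247967 = 32847.7867
V = 29740.5832 - 32847.7867
= -3107.2035


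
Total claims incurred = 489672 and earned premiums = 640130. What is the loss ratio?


Loss ratio = claims / premiums
= 489672 / 640130
= 0.765


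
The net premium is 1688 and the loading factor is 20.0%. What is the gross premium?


Gross = net * (1 + loading)
= 1688 * (1 + 0.2)
= 1688 * 1.2
= 2025.6


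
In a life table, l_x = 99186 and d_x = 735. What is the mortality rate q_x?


q_x = d_x / l_x
= 735 / 99186
= 0.0074


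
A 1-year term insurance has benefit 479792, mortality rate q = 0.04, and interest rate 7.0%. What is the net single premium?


NSP = benefit * q * v
v = 1/(1+i) = 0.934579
NSP = 479792 * 0.04 * 0.934579
= 17936.1495


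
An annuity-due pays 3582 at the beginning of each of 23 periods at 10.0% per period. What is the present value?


PV_due = PMT * (1-(1+i)^(-n))/i * (1+i)
PV_immediate = 31819.6884
PV_due = 31819.6884 * 1.1
= 35001.6572


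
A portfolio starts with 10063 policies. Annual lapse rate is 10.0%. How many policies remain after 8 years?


remaining = initial * (1 - lapse)^years
= 10063 * (1 - 0.1)^8
= 10063 * 0.430467
= 4331.7915


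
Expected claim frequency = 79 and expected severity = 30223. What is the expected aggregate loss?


E[S] = E[N] * E[X]
= 79 * 30223
= 2.3876e+06


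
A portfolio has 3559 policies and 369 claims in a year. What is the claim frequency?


frequency = claims / policies
= 369 / 3559
= 0.1037


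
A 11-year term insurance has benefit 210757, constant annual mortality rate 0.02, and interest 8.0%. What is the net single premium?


NSP = benefit * sum_{k=0}^{n-1} k_p_x * q * v^(k+1)
With constant q=0.02, v=0.925926
Sum = 0.131316
NSP = 210757 * 0.131316
= 27675.7683


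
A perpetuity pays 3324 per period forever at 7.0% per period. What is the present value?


PV = PMT / i
= 3324 / 0.07
= 47485.7143


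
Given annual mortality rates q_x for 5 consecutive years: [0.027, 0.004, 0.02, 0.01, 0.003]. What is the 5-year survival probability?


p_k = 1 - q_k for each year
Survival = product of (1 - q_k)
= 0.973 * 0.996 * 0.98 * 0.99 * 0.997
= 0.9374


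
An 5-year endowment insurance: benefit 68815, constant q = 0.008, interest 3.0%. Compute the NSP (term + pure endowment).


Term component = 2482.3801
Pure endowment = 5_p_x * v^5 * benefit = 0.960635 * 0.862609 * 68815 = 57023.6945
NSP = 59506.0746


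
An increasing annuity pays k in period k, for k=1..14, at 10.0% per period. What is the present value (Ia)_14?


(Ia)_n = sum_{k=1}^{n} k * v^k, v = 1/(1+i)
v = 0.909091
Sum computed term by term:
(Ia)_14 = 44.1672


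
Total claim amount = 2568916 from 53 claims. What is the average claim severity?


severity = total / number
= 2568916 / 53
= 48470.1132


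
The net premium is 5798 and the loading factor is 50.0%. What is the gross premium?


Gross = net * (1 + loading)
= 5798 * (1 + 0.5)
= 5798 * 1.5
= 8697.0


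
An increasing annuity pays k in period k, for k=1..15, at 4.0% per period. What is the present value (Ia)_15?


(Ia)_n = sum_{k=1}^{n} k * v^k, v = 1/(1+i)
v = 0.961538
Sum computed term by term:
(Ia)_15 = 80.8539


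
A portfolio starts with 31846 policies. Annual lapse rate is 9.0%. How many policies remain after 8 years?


remaining = initial * (1 - lapse)^years
= 31846 * (1 - 0.09)^8
= 31846 * 0.470253
= 14975.662


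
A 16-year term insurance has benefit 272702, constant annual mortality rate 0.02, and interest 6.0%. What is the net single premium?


NSP = benefit * sum_{k=0}^{n-1} k_p_x * q * v^(k+1)
With constant q=0.02, v=0.943396
Sum = 0.17877
NSP = 272702 * 0.17877
= 48750.9173


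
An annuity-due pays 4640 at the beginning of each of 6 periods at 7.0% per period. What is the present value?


PV_due = PMT * (1-(1+i)^(-n))/i * (1+i)
PV_immediate = 22116.744
PV_due = 22116.744 * 1.07
= 23664.9161


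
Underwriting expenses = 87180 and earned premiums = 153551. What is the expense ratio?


Expense ratio = expenses / premiums
= 87180 / 153551
= 0.5678


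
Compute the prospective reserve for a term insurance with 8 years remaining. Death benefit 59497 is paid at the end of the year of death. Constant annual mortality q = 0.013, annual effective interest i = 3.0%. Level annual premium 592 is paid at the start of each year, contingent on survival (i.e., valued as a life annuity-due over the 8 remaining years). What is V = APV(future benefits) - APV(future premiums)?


v = 1/(1+i) = 0.970874
APV(future benefits) per unit = sum_{k=0}^{7} k_p_x * q * v^(k+1) = 0.087387
APV(future benefits) = 59497 * 0.087387 = 5199.266
Life annuity-due factor ä_{x:8} = sum_{k=0}^{7} k_p_x * v^k = 6.923741
APV(future premiums) = 592 * 6.923741 = 4098.855
V = 5199.266 - 4098.855
= 1100.4111


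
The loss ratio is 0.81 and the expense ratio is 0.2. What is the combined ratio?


Combined ratio = loss ratio + expense ratio
= 0.81 + 0.2
= 1.01


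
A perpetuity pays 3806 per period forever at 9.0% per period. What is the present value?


PV = PMT / i
= 3806 / 0.09
= 42288.8889


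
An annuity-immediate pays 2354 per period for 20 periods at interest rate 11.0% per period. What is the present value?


PV = PMT * (1 - (1+i)^(-n)) / i
= 2354 * (1 - (1+0.11)^(-20)) / 0.11
= 2354 * (1 - 0.124034) / 0.11
= 2354 * 7.963328
= 18745.6744


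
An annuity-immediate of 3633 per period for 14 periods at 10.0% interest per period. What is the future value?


FV = PMT * ((1+i)^n - 1) / i
= 3633 * ((1.1)^14 - 1) / 0.1
= 3633 * (3.797498 - 1) / 0.1
= 101633.1145


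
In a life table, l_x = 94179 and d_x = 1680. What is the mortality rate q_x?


q_x = d_x / l_x
= 1680 / 94179
= 0.0178


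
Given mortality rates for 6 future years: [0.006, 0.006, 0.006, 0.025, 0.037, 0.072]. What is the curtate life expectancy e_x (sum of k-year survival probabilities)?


e_x = sum_{k=1}^{n} k_p_x
k_p_x values:
  1_p_x = 0.994
  2_p_x = 0.988036
  3_p_x = 0.982108
  4_p_x = 0.957555
  5_p_x = 0.922126
  6_p_x = 0.855733
e_x = 5.6996


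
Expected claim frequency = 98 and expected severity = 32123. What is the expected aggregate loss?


E[S] = E[N] * E[X]
= 98 * 32123
= 3.1481e+06


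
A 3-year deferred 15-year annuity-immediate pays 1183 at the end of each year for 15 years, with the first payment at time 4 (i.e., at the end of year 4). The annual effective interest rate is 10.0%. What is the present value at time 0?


PV at time 3 of the 15-year annuity-immediate:
a_n = 1183 * (1-(1+0.1)^(-15))/0.1 = 8997.9921
Discount back 3 years to time 0:
PV = 8997.9921 * (1+0.1)^(-3)
= 8997.9921 * 0.751315
= 6760.3246


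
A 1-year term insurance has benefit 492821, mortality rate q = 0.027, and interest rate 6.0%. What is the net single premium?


NSP = benefit * q * v
v = 1/(1+i) = 0.943396
NSP = 492821 * 0.027 * 0.943396
= 12552.9877


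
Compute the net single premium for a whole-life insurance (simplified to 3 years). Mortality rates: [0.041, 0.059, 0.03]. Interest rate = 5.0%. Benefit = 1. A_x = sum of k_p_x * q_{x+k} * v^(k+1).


v = 0.952381
Year 0: k_p_x=1.0, q=0.041, term=0.039048
Year 1: k_p_x=0.959, q=0.059, term=0.051321
Year 2: k_p_x=0.902419, q=0.03, term=0.023386
A_x = 0.1138


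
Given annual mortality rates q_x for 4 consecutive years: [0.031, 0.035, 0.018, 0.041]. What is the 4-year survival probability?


p_k = 1 - q_k for each year
Survival = product of (1 - q_k)
= 0.969 * 0.965 * 0.982 * 0.959
= 0.8806


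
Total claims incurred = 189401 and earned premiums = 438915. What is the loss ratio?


Loss ratio = claims / premiums
= 189401 / 438915
= 0.4315


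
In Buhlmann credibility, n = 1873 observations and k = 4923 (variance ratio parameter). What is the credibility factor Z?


Z = n / (n + k)
= 1873 / (1873 + 4923)
= 1873 / 6796
= 0.2756


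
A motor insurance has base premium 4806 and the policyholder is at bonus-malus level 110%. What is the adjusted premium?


adjusted = base * BM_level / 100
= 4806 * 110 / 100
= 4806 * 1.1
= 5286.6


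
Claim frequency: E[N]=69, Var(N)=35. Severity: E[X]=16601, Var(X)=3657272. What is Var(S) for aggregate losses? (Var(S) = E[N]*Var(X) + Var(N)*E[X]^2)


Var(S) = E[N]*Var(X) + Var(N)*E[X]^2
= 69*3657272 + 35*16601^2
= 252351768 + 9645762035
= 9.8981e+09


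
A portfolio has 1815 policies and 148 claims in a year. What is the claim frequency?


frequency = claims / policies
= 148 / 1815
= 0.0815


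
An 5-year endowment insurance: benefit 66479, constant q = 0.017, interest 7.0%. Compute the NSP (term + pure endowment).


Term component = 4489.2897
Pure endowment = 5_p_x * v^5 * benefit = 0.917841 * 0.712986 * 66479 = 43504.3995
NSP = 47993.6893


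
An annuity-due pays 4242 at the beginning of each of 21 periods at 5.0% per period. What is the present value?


PV_due = PMT * (1-(1+i)^(-n))/i * (1+i)
PV_immediate = 54387.3298
PV_due = 54387.3298 * 1.05
= 57106.6963


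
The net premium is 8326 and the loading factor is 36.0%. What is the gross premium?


Gross = net * (1 + loading)
= 8326 * (1 + 0.36)
= 8326 * 1.36
= 11323.36


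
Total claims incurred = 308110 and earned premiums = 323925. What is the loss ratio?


Loss ratio = claims / premiums
= 308110 / 323925
= 0.9512


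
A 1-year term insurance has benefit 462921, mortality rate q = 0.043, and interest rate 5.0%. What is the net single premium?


NSP = benefit * q * v
v = 1/(1+i) = 0.952381
NSP = 462921 * 0.043 * 0.952381
= 18957.7171


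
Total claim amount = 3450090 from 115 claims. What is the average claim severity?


severity = total / number
= 3450090 / 115
= 30000.7826


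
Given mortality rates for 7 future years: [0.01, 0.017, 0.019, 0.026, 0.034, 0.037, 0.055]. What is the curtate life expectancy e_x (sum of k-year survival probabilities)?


e_x = sum_{k=1}^{n} k_p_x
k_p_x values:
  1_p_x = 0.99
  2_p_x = 0.97317
  3_p_x = 0.95468
  4_p_x = 0.929858
  5_p_x = 0.898243
  6_p_x = 0.865008
  7_p_x = 0.817432
e_x = 6.4284


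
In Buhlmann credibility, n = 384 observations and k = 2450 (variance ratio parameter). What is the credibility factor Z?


Z = n / (n + k)
= 384 / (384 + 2450)
= 384 / 2834
= 0.1355


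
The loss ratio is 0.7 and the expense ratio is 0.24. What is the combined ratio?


Combined ratio = loss ratio + expense ratio
= 0.7 + 0.24
= 0.94


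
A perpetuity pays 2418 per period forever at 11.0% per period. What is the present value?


PV = PMT / i
= 2418 / 0.11
= 21981.8182


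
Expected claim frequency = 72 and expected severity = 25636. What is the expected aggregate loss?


E[S] = E[N] * E[X]
= 72 * 25636
= 1.8458e+06


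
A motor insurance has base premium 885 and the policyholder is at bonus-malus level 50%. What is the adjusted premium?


adjusted = base * BM_level / 100
= 885 * 50 / 100
= 885 * 0.5
= 442.5


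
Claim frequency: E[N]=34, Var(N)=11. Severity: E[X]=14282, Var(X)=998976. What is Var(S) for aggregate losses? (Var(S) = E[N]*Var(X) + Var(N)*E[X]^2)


Var(S) = E[N]*Var(X) + Var(N)*E[X]^2
= 34*998976 + 11*14282^2
= 33965184 + 2243730764
= 2.2777e+09


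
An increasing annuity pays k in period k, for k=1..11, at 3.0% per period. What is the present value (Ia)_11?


(Ia)_n = sum_{k=1}^{n} k * v^k, v = 1/(1+i)
v = 0.970874
Sum computed term by term:
(Ia)_11 = 52.7856


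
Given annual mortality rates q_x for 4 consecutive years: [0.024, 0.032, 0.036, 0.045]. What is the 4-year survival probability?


p_k = 1 - q_k for each year
Survival = product of (1 - q_k)
= 0.976 * 0.968 * 0.964 * 0.955
= 0.8698


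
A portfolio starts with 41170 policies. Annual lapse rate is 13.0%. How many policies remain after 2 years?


remaining = initial * (1 - lapse)^years
= 41170 * (1 - 0.13)^2
= 41170 * 0.7569
= 31161.573


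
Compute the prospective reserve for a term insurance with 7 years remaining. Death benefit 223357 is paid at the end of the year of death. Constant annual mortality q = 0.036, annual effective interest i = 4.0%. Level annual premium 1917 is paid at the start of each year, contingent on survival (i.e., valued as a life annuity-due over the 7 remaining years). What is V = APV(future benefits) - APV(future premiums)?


v = 1/(1+i) = 0.961538
APV(future benefits) per unit = sum_{k=0}^{6} k_p_x * q * v^(k+1) = 0.195204
APV(future benefits) = 223357 * 0.195204 = 43600.1179
Life annuity-due factor ä_{x:7} = sum_{k=0}^{6} k_p_x * v^k = 5.639219
APV(future premiums) = 1917 * 5.639219 = 10810.3822
V = 43600.1179 - 10810.3822
= 32789.7358


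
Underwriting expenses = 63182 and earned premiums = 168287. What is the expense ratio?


Expense ratio = expenses / premiums
= 63182 / 168287
= 0.3754


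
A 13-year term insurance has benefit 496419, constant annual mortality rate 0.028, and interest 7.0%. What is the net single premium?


NSP = benefit * sum_{k=0}^{n-1} k_p_x * q * v^(k+1)
With constant q=0.028, v=0.934579
Sum = 0.203754
NSP = 496419 * 0.203754
= 101147.2795


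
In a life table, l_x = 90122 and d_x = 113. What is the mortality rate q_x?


q_x = d_x / l_x
= 113 / 90122
= 0.0013


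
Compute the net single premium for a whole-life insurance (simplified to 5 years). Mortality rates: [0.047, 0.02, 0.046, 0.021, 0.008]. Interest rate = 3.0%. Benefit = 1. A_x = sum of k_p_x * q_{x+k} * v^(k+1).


v = 0.970874
Year 0: k_p_x=1.0, q=0.047, term=0.045631
Year 1: k_p_x=0.953, q=0.02, term=0.017966
Year 2: k_p_x=0.93394, q=0.046, term=0.039316
Year 3: k_p_x=0.890979, q=0.021, term=0.016624
Year 4: k_p_x=0.872268, q=0.008, term=0.006019
A_x = 0.1256


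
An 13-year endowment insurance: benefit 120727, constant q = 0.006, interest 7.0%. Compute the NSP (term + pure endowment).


Term component = 5873.6495
Pure endowment = 13_p_x * v^13 * benefit = 0.924747 * 0.414964 * 120727 = 46327.4393
NSP = 52201.0889


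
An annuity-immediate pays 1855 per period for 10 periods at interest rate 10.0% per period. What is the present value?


PV = PMT * (1 - (1+i)^(-n)) / i
= 1855 * (1 - (1+0.1)^(-10)) / 0.1
= 1855 * (1 - 0.385543) / 0.1
= 1855 * 6.144567
= 11398.172


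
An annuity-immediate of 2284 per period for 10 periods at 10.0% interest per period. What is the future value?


FV = PMT * ((1+i)^n - 1) / i
= 2284 * ((1.1)^10 - 1) / 0.1
= 2284 * (2.593742 - 1) / 0.1
= 36401.0778


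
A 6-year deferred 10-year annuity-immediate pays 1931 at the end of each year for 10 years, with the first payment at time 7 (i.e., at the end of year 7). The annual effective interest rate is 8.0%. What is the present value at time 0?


PV at time 6 of the 10-year annuity-immediate:
a_n = 1931 * (1-(1+0.08)^(-10))/0.08 = 12957.1672
Discount back 6 years to time 0:
PV = 12957.1672 * (1+0.08)^(-6)
= 12957.1672 * 0.63017
= 8165.2132


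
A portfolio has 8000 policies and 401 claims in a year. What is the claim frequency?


frequency = claims / policies
= 401 / 8000
= 0.0501


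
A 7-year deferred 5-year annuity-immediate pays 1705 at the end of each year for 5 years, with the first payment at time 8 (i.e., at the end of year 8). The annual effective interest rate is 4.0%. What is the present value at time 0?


PV at time 7 of the 5-year annuity-immediate:
a_n = 1705 * (1-(1+0.04)^(-5))/0.04 = 7590.3571
Discount back 7 years to time 0:
PV = 7590.3571 * (1+0.04)^(-7)
= 7590.3571 * 0.759918
= 5768.0475


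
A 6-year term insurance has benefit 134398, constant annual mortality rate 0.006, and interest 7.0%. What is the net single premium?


NSP = benefit * sum_{k=0}^{n-1} k_p_x * q * v^(k+1)
With constant q=0.006, v=0.934579
Sum = 0.028207
NSP = 134398 * 0.028207
= 3790.9694


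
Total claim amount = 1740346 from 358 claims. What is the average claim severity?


severity = total / number
= 1740346 / 358
= 4861.3017


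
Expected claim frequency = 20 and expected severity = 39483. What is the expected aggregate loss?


E[S] = E[N] * E[X]
= 20 * 39483
= 789660


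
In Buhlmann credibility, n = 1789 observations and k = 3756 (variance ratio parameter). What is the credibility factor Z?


Z = n / (n + k)
= 1789 / (1789 + 3756)
= 1789 / 5545
= 0.3226


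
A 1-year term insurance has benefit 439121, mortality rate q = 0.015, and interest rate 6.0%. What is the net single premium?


NSP = benefit * q * v
v = 1/(1+i) = 0.943396
NSP = 439121 * 0.015 * 0.943396
= 6213.9764


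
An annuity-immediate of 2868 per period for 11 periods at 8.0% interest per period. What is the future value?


FV = PMT * ((1+i)^n - 1) / i
= 2868 * ((1.08)^11 - 1) / 0.08
= 2868 * (2.331639 - 1) / 0.08
= 47739.258


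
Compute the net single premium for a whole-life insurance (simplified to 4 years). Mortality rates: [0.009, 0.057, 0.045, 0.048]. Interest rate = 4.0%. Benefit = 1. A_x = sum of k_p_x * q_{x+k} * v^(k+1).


v = 0.961538
Year 0: k_p_x=1.0, q=0.009, term=0.008654
Year 1: k_p_x=0.991, q=0.057, term=0.052225
Year 2: k_p_x=0.934513, q=0.045, term=0.037385
Year 3: k_p_x=0.89246, q=0.048, term=0.036618
A_x = 0.1349


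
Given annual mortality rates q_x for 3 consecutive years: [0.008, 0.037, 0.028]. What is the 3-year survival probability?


p_k = 1 - q_k for each year
Survival = product of (1 - q_k)
= 0.992 * 0.963 * 0.972
= 0.9285


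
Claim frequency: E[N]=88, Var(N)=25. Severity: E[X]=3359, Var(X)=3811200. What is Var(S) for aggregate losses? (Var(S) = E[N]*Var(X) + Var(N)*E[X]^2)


Var(S) = E[N]*Var(X) + Var(N)*E[X]^2
= 88*3811200 + 25*3359^2
= 335385600 + 282072025
= 6.1746e+08


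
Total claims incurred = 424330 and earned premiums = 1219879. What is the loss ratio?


Loss ratio = claims / premiums
= 424330 / 1219879
= 0.3478


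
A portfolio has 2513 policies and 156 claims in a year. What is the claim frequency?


frequency = claims / policies
= 156 / 2513
= 0.0621


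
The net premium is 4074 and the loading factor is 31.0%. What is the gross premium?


Gross = net * (1 + loading)
= 4074 * (1 + 0.31)
= 4074 * 1.31
= 5336.94


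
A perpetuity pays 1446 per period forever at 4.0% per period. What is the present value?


PV = PMT / i
= 1446 / 0.04
= 36150.0


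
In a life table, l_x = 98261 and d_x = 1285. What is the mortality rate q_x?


q_x = d_x / l_x
= 1285 / 98261
= 0.0131


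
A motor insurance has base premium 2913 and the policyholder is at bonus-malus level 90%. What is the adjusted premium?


adjusted = base * BM_level / 100
= 2913 * 90 / 100
= 2913 * 0.9
= 2621.7


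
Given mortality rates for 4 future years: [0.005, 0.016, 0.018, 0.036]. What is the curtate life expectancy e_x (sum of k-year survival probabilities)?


e_x = sum_{k=1}^{n} k_p_x
k_p_x values:
  1_p_x = 0.995
  2_p_x = 0.97908
  3_p_x = 0.961457
  4_p_x = 0.926844
e_x = 3.8624


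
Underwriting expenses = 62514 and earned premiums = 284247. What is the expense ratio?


Expense ratio = expenses / premiums
= 62514 / 284247
= 0.2199


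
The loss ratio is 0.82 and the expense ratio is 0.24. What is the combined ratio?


Combined ratio = loss ratio + expense ratio
= 0.82 + 0.24
= 1.06


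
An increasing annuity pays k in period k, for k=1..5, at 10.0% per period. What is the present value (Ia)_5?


(Ia)_n = sum_{k=1}^{n} k * v^k, v = 1/(1+i)
v = 0.909091
Sum computed term by term:
(Ia)_5 = 10.6526


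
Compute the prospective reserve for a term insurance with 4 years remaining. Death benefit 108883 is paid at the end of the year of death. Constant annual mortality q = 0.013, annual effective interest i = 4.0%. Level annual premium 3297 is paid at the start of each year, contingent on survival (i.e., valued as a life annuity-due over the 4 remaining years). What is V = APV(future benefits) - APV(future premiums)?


v = 1/(1+i) = 0.961538
APV(future benefits) per unit = sum_{k=0}^{3} k_p_x * q * v^(k+1) = 0.046306
APV(future benefits) = 108883 * 0.046306 = 5041.9454
Life annuity-due factor ä_{x:4} = sum_{k=0}^{3} k_p_x * v^k = 3.704487
APV(future premiums) = 3297 * 3.704487 = 12213.6928
V = 5041.9454 - 12213.6928
= -7171.7474


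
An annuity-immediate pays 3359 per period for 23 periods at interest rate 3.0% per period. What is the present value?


PV = PMT * (1 - (1+i)^(-n)) / i
= 3359 * (1 - (1+0.03)^(-23)) / 0.03
= 3359 * (1 - 0.506692) / 0.03
= 3359 * 16.443608
= 55234.0806


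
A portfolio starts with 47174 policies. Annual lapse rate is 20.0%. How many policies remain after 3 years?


remaining = initial * (1 - lapse)^years
= 47174 * (1 - 0.2)^3
= 47174 * 0.512
= 24153.088


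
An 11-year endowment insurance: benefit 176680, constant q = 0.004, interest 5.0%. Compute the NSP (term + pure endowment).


Term component = 5765.503
Pure endowment = 11_p_x * v^11 * benefit = 0.95687 * 0.584679 * 176680 = 98845.7096
NSP = 104611.2126


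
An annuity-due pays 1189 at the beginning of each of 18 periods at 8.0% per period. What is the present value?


PV_due = PMT * (1-(1+i)^(-n))/i * (1+i)
PV_immediate = 11143.1738
PV_due = 11143.1738 * 1.08
= 12034.6277


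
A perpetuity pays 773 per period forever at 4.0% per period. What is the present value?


PV = PMT / i
= 773 / 0.04
= 19325.0


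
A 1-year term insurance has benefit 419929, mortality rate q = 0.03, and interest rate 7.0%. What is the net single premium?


NSP = benefit * q * v
v = 1/(1+i) = 0.934579
NSP = 419929 * 0.03 * 0.934579
= 11773.7103


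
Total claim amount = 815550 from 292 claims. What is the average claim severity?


severity = total / number
= 815550 / 292
= 2792.9795


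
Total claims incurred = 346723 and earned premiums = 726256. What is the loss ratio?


Loss ratio = claims / premiums
= 346723 / 726256
= 0.4774


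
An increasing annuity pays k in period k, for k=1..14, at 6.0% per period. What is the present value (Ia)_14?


(Ia)_n = sum_{k=1}^{n} k * v^k, v = 1/(1+i)
v = 0.943396
Sum computed term by term:
(Ia)_14 = 61.0078


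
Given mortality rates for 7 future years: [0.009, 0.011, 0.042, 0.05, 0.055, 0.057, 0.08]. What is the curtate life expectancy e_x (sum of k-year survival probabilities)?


e_x = sum_{k=1}^{n} k_p_x
k_p_x values:
  1_p_x = 0.991
  2_p_x = 0.980099
  3_p_x = 0.938935
  4_p_x = 0.891988
  5_p_x = 0.842929
  6_p_x = 0.794882
  7_p_x = 0.731291
e_x = 6.1711


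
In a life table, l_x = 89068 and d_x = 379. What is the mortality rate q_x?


q_x = d_x / l_x
= 379 / 89068
= 0.0043


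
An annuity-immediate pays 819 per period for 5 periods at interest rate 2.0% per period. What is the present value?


PV = PMT * (1 - (1+i)^(-n)) / i
= 819 * (1 - (1+0.02)^(-5)) / 0.02
= 819 * (1 - 0.905731) / 0.02
= 819 * 4.71346
= 3860.3233


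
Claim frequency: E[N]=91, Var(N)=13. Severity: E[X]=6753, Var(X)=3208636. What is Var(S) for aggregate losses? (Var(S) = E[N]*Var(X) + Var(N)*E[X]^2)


Var(S) = E[N]*Var(X) + Var(N)*E[X]^2
= 91*3208636 + 13*6753^2
= 291985876 + 592839117
= 8.8482e+08


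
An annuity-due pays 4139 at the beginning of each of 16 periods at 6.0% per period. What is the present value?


PV_due = PMT * (1-(1+i)^(-n))/i * (1+i)
PV_immediate = 41828.3005
PV_due = 41828.3005 * 1.06
= 44337.9986


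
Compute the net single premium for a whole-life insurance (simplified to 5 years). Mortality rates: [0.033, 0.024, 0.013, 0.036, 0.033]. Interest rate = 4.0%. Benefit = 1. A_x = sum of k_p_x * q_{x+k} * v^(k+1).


v = 0.961538
Year 0: k_p_x=1.0, q=0.033, term=0.031731
Year 1: k_p_x=0.967, q=0.024, term=0.021457
Year 2: k_p_x=0.943792, q=0.013, term=0.010907
Year 3: k_p_x=0.931523, q=0.036, term=0.028666
Year 4: k_p_x=0.897988, q=0.033, term=0.024357
A_x = 0.1171
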